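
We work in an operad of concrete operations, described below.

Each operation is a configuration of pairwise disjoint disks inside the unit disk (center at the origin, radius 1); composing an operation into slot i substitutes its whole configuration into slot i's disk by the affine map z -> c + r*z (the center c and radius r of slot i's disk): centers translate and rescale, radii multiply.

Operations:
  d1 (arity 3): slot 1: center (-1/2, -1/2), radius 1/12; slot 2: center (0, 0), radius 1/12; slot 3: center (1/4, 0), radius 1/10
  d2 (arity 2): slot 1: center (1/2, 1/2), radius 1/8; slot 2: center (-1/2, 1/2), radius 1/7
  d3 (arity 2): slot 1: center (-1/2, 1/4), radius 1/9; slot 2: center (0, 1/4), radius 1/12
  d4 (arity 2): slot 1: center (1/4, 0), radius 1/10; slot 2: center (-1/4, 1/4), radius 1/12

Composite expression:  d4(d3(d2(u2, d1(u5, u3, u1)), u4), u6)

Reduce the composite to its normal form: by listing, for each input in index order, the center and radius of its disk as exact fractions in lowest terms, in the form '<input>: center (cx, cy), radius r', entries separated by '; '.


u1: center (491/2520, 11/360), radius 1/6300; u2: center (37/180, 11/360), radius 1/720; u3: center (7/36, 11/360), radius 1/7560; u4: center (1/4, 1/40), radius 1/120; u5: center (61/315, 5/168), radius 1/7560; u6: center (-1/4, 1/4), radius 1/12


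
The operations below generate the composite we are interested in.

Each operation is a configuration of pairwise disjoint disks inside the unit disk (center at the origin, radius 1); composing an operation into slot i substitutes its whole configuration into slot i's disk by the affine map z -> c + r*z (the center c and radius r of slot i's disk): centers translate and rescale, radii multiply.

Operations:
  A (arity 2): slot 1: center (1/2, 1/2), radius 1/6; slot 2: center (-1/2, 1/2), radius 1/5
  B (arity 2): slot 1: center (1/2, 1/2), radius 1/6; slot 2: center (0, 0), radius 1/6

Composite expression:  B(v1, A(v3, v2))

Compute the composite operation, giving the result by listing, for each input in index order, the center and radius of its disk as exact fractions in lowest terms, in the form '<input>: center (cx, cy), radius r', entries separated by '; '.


v1: center (1/2, 1/2), radius 1/6; v2: center (-1/12, 1/12), radius 1/30; v3: center (1/12, 1/12), radius 1/36

Below B, radii multiply path by path; the v-disk centers shift.
input v1: applying the 1 nested substitution gives center (1/2, 1/2), radius 1/6
input v3: applying the 2 nested substitutions gives center (1/12, 1/12), radius 1/36
input v2: applying the 2 nested substitutions gives center (-1/12, 1/12), radius 1/30


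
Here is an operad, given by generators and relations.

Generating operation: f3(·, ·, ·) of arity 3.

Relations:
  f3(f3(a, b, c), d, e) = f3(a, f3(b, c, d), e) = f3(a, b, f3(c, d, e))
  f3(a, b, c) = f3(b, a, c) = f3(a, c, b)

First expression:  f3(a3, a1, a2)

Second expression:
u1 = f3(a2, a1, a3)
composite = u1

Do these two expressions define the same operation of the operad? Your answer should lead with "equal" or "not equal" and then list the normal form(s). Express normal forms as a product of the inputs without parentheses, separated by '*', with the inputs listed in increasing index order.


The first expression reduces to a1 * a2 * a3
The second expression reduces to a1 * a2 * a3
Both agree, so they are equal.

equal; the common form is a1 * a2 * a3


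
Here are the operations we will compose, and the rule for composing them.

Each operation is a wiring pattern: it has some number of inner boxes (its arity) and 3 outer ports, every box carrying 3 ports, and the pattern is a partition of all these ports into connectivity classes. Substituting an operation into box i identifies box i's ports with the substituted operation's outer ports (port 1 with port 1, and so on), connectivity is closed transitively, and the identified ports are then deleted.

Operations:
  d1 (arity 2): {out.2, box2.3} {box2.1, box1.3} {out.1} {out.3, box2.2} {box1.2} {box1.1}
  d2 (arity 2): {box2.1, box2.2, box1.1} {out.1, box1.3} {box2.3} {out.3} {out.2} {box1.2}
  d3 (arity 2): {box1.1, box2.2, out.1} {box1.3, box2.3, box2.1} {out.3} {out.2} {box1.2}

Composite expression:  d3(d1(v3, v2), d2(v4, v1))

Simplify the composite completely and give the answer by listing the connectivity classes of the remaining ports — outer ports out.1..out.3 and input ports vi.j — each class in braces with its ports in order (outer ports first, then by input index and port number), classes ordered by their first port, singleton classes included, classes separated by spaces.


{out.1} {out.2} {out.3} {v1.1, v1.2, v4.1} {v1.3} {v2.1, v3.3} {v2.2, v4.3} {v2.3} {v3.1} {v3.2} {v4.2}


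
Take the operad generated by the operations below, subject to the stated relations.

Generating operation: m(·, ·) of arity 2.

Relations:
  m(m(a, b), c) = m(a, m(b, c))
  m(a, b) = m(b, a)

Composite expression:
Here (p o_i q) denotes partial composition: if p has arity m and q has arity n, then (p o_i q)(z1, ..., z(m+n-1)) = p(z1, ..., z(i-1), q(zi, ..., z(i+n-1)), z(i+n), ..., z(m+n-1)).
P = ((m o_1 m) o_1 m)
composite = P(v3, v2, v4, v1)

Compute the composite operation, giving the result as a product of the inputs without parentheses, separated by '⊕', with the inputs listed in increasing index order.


Reordering under m is free, so list the v-inputs canonically.
m(v3, v2) unparenthesizes to v3 ⊕ v2
m(m(v3, v2), v4) unparenthesizes to v3 ⊕ v2 ⊕ v4
m(m(m(v3, v2), v4), v1) unparenthesizes to v3 ⊕ v2 ⊕ v4 ⊕ v1
the factors in increasing index order: v1 ⊕ v2 ⊕ v3 ⊕ v4

v1 ⊕ v2 ⊕ v3 ⊕ v4


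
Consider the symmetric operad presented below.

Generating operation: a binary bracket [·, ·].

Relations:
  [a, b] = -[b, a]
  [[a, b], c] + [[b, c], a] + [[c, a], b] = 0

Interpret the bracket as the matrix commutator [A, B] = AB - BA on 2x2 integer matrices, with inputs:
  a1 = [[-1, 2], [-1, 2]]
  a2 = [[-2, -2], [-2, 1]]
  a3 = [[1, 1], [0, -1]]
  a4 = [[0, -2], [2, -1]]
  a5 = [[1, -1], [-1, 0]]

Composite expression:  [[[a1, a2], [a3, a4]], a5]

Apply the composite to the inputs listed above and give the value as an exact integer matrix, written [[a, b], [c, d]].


[[-72, 114], [-186, 72]]


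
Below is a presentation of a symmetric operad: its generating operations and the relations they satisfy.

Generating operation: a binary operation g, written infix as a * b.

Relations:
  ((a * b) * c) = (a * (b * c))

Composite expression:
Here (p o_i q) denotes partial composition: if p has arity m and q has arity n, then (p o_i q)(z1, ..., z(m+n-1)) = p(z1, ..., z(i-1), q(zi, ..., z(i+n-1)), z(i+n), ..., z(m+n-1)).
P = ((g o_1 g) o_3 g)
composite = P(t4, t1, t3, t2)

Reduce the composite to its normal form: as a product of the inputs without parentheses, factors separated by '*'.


t4 * t1 * t3 * t2

All parenthesizations of g agree; list the t-inputs left to right.
(t4 * t1) unparenthesizes to t4 * t1
(t3 * t2) unparenthesizes to t3 * t2
((t4 * t1) * (t3 * t2)) unparenthesizes to t4 * t1 * t3 * t2


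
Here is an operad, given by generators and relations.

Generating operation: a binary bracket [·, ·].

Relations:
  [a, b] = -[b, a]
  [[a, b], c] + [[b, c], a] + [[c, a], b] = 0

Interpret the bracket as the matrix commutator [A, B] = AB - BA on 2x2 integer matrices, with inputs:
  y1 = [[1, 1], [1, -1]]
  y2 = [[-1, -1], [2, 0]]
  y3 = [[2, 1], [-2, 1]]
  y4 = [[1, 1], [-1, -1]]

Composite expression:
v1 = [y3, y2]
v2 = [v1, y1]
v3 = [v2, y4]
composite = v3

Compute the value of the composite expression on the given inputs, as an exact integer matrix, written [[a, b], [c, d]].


[[0, 0], [0, 0]]

[y3, y2] = [[0, 0], [0, 0]]
[[y3, y2], y1] = [[0, 0], [0, 0]]
[[[y3, y2], y1], y4] = [[0, 0], [0, 0]]


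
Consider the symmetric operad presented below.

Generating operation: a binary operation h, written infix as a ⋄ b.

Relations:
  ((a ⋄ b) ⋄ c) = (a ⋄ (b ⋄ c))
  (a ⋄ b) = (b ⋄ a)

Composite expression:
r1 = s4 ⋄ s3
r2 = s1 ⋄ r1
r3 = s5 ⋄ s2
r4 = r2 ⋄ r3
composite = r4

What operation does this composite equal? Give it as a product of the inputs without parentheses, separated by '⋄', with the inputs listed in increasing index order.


s1 ⋄ s2 ⋄ s3 ⋄ s4 ⋄ s5

With h associative and commutative, the s-input set is all that matters.
(s4 ⋄ s3) flattens to s4 ⋄ s3
(s1 ⋄ (s4 ⋄ s3)) flattens to s1 ⋄ s4 ⋄ s3
(s5 ⋄ s2) flattens to s5 ⋄ s2
((s1 ⋄ (s4 ⋄ s3)) ⋄ (s5 ⋄ s2)) flattens to s1 ⋄ s4 ⋄ s3 ⋄ s5 ⋄ s2
commutativity sorts the factors: s1 ⋄ s2 ⋄ s3 ⋄ s4 ⋄ s5


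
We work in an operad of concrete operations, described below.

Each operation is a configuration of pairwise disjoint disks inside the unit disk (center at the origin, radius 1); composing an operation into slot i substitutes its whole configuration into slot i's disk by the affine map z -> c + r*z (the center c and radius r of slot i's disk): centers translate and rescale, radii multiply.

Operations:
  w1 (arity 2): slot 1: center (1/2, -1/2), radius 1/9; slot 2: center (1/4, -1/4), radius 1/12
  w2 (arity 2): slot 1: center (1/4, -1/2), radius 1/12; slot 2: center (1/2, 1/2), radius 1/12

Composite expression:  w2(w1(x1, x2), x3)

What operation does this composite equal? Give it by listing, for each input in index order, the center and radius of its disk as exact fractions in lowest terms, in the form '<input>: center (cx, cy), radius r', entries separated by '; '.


x1: center (7/24, -13/24), radius 1/108; x2: center (13/48, -25/48), radius 1/144; x3: center (1/2, 1/2), radius 1/12


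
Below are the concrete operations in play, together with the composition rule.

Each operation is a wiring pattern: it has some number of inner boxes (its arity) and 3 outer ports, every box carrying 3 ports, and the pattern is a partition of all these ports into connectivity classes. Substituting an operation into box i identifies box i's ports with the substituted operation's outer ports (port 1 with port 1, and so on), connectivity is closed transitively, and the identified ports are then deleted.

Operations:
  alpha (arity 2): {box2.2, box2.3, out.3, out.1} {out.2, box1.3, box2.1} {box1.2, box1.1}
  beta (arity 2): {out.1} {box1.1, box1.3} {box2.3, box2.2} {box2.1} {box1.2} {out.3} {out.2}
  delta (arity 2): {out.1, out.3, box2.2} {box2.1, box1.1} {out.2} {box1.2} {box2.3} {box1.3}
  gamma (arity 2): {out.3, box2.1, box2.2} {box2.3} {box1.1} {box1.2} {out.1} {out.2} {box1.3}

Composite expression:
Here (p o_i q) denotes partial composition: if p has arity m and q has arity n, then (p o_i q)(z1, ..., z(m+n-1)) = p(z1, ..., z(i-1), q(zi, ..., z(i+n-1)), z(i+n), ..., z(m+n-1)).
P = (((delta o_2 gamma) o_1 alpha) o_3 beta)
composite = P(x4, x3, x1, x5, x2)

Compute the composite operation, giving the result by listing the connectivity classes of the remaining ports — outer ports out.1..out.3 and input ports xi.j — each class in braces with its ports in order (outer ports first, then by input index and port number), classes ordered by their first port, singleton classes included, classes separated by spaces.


{out.1, out.3} {out.2} {x1.1, x1.3} {x1.2} {x2.1, x2.2} {x2.3} {x3.1, x4.3} {x3.2, x3.3} {x4.1, x4.2} {x5.1} {x5.2, x5.3}


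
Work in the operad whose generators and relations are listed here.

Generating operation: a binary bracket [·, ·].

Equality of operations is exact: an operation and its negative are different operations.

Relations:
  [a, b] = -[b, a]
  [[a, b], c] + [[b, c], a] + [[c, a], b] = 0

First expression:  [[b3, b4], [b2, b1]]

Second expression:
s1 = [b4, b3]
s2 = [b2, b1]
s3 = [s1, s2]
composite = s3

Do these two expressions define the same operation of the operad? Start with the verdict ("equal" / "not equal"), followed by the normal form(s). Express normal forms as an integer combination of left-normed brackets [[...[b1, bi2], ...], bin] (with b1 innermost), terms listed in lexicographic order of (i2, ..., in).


The first composite normalizes to [[[b1, b2], b3], b4] - [[[b1, b2], b4], b3]
The second composite normalizes to -[[[b1, b2], b3], b4] + [[[b1, b2], b4], b3]
Distinct normal forms: not equal.

not equal — first [[[b1, b2], b3], b4] - [[[b1, b2], b4], b3], second -[[[b1, b2], b3], b4] + [[[b1, b2], b4], b3]


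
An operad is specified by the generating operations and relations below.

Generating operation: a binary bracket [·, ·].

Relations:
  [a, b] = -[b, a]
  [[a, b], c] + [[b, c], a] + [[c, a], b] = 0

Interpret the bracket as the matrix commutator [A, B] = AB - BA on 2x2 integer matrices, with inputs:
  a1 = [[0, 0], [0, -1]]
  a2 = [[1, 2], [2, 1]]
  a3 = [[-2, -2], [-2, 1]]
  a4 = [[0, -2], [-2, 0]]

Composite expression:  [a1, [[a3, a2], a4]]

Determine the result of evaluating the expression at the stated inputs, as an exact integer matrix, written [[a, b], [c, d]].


[[0, 0], [0, 0]]

[a3, a2] = [[0, -6], [6, 0]]
[[a3, a2], a4] = [[24, 0], [0, -24]]
[a1, [[a3, a2], a4]] = [[0, 0], [0, 0]]


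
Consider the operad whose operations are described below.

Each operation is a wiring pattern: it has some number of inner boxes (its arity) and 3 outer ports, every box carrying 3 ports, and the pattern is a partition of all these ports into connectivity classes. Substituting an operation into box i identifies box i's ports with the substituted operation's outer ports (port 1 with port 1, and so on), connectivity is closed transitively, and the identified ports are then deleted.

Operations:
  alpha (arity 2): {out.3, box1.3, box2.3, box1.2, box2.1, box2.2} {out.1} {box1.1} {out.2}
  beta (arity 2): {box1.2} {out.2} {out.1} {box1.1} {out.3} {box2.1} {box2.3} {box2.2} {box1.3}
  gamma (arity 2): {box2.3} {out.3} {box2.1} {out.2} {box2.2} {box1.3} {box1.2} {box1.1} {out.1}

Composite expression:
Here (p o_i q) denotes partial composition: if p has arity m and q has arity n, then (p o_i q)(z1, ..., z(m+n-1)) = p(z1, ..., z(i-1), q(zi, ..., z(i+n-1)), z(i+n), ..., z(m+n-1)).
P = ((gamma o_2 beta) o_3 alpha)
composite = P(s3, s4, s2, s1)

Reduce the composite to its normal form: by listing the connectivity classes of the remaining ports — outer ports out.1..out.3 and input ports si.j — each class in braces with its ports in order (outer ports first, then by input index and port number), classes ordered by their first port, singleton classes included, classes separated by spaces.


{out.1} {out.2} {out.3} {s1.1, s1.2, s1.3, s2.2, s2.3} {s2.1} {s3.1} {s3.2} {s3.3} {s4.1} {s4.2} {s4.3}

Reachability decides: close wires over gamma-identified ports.
through alpha, on inputs (s2, s1): {out.1} {out.2} {out.3, s1.1, s1.2, s1.3, s2.2, s2.3} {s2.1} (out.j = stage outer ports)
through beta, on inputs (s4, s2, s1): {out.1} {out.2} {out.3} {s1.1, s1.2, s1.3, s2.2, s2.3} {s2.1} {s4.1} {s4.2} {s4.3} (out.j = stage outer ports)
through gamma, on inputs (s3, s4, s2, s1): {out.1} {out.2} {out.3} {s1.1, s1.2, s1.3, s2.2, s2.3} {s2.1} {s3.1} {s3.2} {s3.3} {s4.1} {s4.2} {s4.3} (out.j = stage outer ports)


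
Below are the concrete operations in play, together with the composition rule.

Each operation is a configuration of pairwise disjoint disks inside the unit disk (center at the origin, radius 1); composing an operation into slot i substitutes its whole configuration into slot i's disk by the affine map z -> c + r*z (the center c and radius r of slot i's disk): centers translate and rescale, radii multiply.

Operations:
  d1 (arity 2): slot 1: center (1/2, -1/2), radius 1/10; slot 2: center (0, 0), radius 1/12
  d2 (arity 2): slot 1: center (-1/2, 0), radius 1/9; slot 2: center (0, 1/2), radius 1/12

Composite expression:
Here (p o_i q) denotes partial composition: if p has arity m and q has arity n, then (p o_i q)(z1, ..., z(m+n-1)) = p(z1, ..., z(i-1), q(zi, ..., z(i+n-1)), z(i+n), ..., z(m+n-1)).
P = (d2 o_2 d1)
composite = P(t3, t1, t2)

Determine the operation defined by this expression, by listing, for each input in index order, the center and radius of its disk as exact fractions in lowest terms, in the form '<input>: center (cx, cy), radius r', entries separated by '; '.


t1: center (1/24, 11/24), radius 1/120; t2: center (0, 1/2), radius 1/144; t3: center (-1/2, 0), radius 1/9


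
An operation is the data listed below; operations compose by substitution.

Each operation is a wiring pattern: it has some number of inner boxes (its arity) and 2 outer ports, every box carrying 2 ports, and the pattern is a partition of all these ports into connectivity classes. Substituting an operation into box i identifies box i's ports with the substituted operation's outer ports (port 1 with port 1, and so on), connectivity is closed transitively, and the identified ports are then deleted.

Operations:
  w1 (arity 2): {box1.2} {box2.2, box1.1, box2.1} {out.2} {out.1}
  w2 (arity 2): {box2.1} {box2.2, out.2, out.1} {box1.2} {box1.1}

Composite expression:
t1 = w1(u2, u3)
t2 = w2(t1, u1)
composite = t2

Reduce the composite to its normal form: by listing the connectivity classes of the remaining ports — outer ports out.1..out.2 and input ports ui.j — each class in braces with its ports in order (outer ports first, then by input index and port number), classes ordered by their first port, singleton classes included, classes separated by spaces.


{out.1, out.2, u1.2} {u1.1} {u2.1, u3.1, u3.2} {u2.2}

Reachability decides: close wires over w2-identified ports.
composing w1 on (u2, u3), with out.j its own outer ports: {out.1} {out.2} {u2.1, u3.1, u3.2} {u2.2}
composing w2 on (u2, u3, u1), with out.j its own outer ports: {out.1, out.2, u1.2} {u1.1} {u2.1, u3.1, u3.2} {u2.2}


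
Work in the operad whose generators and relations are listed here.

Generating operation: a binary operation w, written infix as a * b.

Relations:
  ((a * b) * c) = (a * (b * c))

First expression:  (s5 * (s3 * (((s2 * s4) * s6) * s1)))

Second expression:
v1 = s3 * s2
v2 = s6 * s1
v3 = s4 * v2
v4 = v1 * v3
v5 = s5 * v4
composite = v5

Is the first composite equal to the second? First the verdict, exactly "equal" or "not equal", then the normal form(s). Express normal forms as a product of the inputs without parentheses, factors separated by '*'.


equal: each reduces to s5 * s3 * s2 * s4 * s6 * s1

Normal form of the first expression: s5 * s3 * s2 * s4 * s6 * s1
Normal form of the second expression: s5 * s3 * s2 * s4 * s6 * s1
Same normal form: equal.


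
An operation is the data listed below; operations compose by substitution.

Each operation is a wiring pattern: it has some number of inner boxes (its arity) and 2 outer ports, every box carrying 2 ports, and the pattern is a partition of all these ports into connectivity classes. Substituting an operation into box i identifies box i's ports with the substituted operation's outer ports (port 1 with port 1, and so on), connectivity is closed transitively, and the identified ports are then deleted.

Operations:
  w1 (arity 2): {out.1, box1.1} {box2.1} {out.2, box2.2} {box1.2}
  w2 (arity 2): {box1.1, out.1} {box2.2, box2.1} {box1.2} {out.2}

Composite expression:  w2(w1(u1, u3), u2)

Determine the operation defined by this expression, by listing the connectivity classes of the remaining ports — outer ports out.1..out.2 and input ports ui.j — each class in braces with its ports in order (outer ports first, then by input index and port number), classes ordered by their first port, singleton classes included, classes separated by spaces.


{out.1, u1.1} {out.2} {u1.2} {u2.1, u2.2} {u3.1} {u3.2}

Reachability decides: close wires over w2-identified ports.
stage w1: inputs (u1, u3), connectivity {out.1, u1.1} {out.2, u3.2} {u1.2} {u3.1}, out.j its boundary
stage w2: inputs (u1, u3, u2), connectivity {out.1, u1.1} {out.2} {u1.2} {u2.1, u2.2} {u3.1} {u3.2}, out.j its boundary


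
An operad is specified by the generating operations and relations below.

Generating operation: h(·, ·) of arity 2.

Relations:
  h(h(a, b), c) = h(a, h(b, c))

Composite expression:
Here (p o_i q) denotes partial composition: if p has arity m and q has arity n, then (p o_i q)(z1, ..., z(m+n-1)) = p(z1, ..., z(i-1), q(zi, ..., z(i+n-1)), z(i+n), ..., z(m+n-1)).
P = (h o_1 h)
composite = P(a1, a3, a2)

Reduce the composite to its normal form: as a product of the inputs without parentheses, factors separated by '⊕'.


a1 ⊕ a3 ⊕ a2

Key point: h is associative — brackets drop, the a-order remains.
h(a1, a3) reduces to a1 ⊕ a3
h(h(a1, a3), a2) reduces to a1 ⊕ a3 ⊕ a2


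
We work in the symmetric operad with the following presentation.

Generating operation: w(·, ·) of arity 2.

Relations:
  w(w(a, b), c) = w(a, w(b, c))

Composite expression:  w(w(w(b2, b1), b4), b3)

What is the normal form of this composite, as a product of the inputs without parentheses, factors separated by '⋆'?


b2 ⋆ b1 ⋆ b4 ⋆ b3

The w-tree's shape is irrelevant; the b-reading-order decides.
w(b2, b1) collapses to b2 ⋆ b1
w(w(b2, b1), b4) collapses to b2 ⋆ b1 ⋆ b4
w(w(w(b2, b1), b4), b3) collapses to b2 ⋆ b1 ⋆ b4 ⋆ b3


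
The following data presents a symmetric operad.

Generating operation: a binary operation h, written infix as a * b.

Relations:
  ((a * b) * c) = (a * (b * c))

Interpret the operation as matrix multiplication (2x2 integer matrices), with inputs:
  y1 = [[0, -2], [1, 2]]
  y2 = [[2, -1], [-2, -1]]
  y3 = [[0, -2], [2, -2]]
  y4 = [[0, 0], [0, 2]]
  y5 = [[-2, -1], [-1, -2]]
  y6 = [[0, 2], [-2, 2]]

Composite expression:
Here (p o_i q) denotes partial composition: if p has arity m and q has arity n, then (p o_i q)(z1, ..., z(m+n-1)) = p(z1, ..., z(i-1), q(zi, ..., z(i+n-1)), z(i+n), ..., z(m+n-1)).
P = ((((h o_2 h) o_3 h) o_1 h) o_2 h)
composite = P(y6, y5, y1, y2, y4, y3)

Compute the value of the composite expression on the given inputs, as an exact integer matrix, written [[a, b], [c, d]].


(y5 * y1) = [[-1, 2], [-2, -2]]
(y6 * (y5 * y1)) = [[-4, -4], [-2, -8]]
(y4 * y3) = [[0, 0], [4, -4]]
(y2 * (y4 * y3)) = [[-4, 4], [-4, 4]]
((y6 * (y5 * y1)) * (y2 * (y4 * y3))) = [[32, -32], [40, -40]]

[[32, -32], [40, -40]]


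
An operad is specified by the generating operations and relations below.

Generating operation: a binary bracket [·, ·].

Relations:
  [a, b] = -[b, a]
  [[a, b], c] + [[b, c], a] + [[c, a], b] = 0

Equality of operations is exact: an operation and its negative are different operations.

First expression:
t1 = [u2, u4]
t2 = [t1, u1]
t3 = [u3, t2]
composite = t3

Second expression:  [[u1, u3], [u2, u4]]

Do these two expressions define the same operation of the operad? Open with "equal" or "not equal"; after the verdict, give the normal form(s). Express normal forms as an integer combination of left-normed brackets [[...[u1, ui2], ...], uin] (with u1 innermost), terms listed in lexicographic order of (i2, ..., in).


not equal; the first gives [[[u1, u2], u4], u3] - [[[u1, u4], u2], u3] and the second [[[u1, u3], u2], u4] - [[[u1, u3], u4], u2]

The first expression, normalized: [[[u1, u2], u4], u3] - [[[u1, u4], u2], u3]
The second expression, normalized: [[[u1, u3], u2], u4] - [[[u1, u3], u4], u2]
Distinct normal forms: not equal.


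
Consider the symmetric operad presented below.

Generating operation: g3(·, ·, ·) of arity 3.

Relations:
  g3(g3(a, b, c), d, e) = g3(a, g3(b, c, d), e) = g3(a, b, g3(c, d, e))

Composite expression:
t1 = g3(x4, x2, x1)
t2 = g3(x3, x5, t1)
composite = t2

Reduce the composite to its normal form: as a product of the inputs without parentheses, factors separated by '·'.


x3 · x5 · x4 · x2 · x1


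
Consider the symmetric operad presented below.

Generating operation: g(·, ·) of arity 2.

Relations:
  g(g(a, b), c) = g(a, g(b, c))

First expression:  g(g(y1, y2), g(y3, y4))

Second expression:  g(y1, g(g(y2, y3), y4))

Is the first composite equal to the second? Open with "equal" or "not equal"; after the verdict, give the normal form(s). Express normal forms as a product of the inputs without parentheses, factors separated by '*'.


equal; the common form is y1 * y2 * y3 * y4

In normal form, the first expression is y1 * y2 * y3 * y4
In normal form, the second expression is y1 * y2 * y3 * y4
Both agree, so they are equal.


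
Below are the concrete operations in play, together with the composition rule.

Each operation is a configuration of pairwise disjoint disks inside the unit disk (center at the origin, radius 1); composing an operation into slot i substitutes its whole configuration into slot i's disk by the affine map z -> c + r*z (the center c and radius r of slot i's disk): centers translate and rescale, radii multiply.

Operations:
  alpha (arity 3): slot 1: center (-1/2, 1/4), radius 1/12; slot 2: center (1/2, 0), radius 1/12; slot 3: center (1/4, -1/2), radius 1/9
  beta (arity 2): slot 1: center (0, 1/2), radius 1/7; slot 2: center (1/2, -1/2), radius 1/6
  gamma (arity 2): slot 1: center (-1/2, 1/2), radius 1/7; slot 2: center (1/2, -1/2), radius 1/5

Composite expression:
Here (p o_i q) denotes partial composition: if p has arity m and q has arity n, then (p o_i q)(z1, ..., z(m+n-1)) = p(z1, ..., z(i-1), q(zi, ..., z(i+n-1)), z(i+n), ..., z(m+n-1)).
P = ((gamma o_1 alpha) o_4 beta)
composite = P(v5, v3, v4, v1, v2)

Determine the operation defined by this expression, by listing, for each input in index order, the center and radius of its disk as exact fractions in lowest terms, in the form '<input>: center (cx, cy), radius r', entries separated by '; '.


v1: center (1/2, -2/5), radius 1/35; v2: center (3/5, -3/5), radius 1/30; v3: center (-3/7, 1/2), radius 1/84; v4: center (-13/28, 3/7), radius 1/63; v5: center (-4/7, 15/28), radius 1/84


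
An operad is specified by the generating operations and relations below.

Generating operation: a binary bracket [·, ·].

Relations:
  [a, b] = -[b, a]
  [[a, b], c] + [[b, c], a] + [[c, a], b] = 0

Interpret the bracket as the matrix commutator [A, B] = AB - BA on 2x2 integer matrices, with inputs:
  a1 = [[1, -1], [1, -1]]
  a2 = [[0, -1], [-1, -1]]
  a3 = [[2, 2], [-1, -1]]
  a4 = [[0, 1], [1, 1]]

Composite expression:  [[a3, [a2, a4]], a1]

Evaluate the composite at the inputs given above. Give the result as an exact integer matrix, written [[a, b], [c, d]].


[a2, a4] = [[0, 0], [0, 0]]
[a3, [a2, a4]] = [[0, 0], [0, 0]]
[[a3, [a2, a4]], a1] = [[0, 0], [0, 0]]

[[0, 0], [0, 0]]


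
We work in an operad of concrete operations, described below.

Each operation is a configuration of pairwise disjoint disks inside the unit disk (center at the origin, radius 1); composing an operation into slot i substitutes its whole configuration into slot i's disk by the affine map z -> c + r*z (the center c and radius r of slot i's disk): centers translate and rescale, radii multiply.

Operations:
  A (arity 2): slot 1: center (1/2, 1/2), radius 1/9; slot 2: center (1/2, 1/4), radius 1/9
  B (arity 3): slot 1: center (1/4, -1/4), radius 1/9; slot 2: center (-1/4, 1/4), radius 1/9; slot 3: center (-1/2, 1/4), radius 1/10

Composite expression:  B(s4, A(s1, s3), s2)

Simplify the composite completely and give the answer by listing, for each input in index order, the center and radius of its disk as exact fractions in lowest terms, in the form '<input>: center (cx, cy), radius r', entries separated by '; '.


s1: center (-7/36, 11/36), radius 1/81; s2: center (-1/2, 1/4), radius 1/10; s3: center (-7/36, 5/18), radius 1/81; s4: center (1/4, -1/4), radius 1/9

Each s-disk chains the slot maps above it in B; radii multiply.
s4: after 1 affine step, its disk has center (1/4, -1/4), radius 1/9
s1: after 2 affine steps, its disk has center (-7/36, 11/36), radius 1/81
s3: after 2 affine steps, its disk has center (-7/36, 5/18), radius 1/81
s2: after 1 affine step, its disk has center (-1/2, 1/4), radius 1/10


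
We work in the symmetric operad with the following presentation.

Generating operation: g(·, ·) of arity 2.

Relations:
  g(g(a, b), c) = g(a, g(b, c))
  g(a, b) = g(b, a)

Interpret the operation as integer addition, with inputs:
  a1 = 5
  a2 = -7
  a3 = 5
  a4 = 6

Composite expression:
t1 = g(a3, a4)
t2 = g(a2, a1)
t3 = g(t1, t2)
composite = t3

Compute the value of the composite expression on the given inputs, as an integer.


9

g(a3, a4) = 11
g(a2, a1) = -2
g(g(a3, a4), g(a2, a1)) = 9


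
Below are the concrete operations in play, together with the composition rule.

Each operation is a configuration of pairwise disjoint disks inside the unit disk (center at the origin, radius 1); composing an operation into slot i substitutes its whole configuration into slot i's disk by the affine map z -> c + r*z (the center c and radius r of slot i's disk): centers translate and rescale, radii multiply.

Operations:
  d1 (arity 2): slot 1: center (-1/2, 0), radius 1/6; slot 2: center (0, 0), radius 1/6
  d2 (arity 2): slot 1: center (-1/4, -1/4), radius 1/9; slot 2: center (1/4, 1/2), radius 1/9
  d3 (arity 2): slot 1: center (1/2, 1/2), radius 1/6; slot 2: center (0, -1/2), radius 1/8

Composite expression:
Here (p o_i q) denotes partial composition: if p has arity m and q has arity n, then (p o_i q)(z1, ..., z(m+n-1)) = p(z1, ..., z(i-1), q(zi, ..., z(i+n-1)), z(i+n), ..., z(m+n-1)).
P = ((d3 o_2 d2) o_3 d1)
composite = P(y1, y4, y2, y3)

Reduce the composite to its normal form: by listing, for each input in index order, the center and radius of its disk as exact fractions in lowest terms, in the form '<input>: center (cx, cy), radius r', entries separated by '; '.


y1: center (1/2, 1/2), radius 1/6; y2: center (7/288, -7/16), radius 1/432; y3: center (1/32, -7/16), radius 1/432; y4: center (-1/32, -17/32), radius 1/72

Affine substitution under d3: radii multiply and y-centers shift.
y1: after 1 affine step, its disk has center (1/2, 1/2), radius 1/6
y4: after 2 affine steps, its disk has center (-1/32, -17/32), radius 1/72
y2: after 3 affine steps, its disk has center (7/288, -7/16), radius 1/432
y3: after 3 affine steps, its disk has center (1/32, -7/16), radius 1/432


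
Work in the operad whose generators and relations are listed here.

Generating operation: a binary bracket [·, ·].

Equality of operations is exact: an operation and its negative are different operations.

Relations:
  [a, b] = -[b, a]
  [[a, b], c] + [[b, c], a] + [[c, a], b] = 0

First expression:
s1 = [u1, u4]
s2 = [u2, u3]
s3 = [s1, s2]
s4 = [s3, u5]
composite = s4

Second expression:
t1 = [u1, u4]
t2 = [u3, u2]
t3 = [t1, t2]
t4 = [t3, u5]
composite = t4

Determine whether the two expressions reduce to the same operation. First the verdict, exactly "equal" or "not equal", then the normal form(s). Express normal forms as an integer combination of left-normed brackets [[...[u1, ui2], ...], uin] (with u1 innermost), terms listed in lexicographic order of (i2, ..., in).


Normal form of the first expression: [[[[u1, u4], u2], u3], u5] - [[[[u1, u4], u3], u2], u5]
Normal form of the second expression: -[[[[u1, u4], u2], u3], u5] + [[[[u1, u4], u3], u2], u5]
The forms do not match — not equal.

not equal: they reduce to [[[[u1, u4], u2], u3], u5] - [[[[u1, u4], u3], u2], u5] and -[[[[u1, u4], u2], u3], u5] + [[[[u1, u4], u3], u2], u5]


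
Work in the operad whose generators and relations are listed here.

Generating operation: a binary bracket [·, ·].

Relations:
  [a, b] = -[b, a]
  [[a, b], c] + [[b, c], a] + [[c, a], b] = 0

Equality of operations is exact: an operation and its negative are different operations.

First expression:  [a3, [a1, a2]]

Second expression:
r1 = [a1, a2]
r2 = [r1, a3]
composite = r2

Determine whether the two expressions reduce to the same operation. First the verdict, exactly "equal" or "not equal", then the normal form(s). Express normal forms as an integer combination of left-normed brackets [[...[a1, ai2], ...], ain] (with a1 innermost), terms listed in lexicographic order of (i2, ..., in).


Reducing the first expression gives -[[a1, a2], a3]
Reducing the second expression gives [[a1, a2], a3]
They disagree, so not equal.

not equal — first -[[a1, a2], a3], second [[a1, a2], a3]


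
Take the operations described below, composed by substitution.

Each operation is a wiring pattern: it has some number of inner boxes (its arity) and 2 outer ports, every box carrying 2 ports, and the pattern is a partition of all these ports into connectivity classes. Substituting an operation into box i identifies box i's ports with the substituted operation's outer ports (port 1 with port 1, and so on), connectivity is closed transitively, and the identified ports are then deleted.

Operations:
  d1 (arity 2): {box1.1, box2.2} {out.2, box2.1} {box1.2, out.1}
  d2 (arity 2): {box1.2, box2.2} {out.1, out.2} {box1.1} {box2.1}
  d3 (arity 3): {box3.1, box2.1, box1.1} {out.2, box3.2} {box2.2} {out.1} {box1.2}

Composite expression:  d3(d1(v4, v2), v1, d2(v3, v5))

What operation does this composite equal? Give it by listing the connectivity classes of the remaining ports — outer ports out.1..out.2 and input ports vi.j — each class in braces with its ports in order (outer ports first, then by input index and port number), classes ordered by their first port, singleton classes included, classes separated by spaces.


{out.1} {out.2, v1.1, v4.2} {v1.2} {v2.1} {v2.2, v4.1} {v3.1} {v3.2, v5.2} {v5.1}


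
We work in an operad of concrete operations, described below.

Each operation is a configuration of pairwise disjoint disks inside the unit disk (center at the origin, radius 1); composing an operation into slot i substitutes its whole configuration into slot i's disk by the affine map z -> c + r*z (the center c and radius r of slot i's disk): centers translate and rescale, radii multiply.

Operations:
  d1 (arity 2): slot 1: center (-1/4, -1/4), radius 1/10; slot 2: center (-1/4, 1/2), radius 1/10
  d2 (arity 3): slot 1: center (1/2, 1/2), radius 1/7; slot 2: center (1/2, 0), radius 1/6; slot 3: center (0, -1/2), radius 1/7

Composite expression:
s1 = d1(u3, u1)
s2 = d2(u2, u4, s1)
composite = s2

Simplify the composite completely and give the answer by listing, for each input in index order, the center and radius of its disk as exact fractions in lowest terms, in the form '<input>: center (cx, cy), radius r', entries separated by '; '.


u1: center (-1/28, -3/7), radius 1/70; u2: center (1/2, 1/2), radius 1/7; u3: center (-1/28, -15/28), radius 1/70; u4: center (1/2, 0), radius 1/6

Only the slot chain above each u matters under d2; compose those maps.
input u2: composing its 1 substitution step yields center (1/2, 1/2), radius 1/7
input u4: composing its 1 substitution step yields center (1/2, 0), radius 1/6
input u3: composing its 2 substitution steps yields center (-1/28, -15/28), radius 1/70
input u1: composing its 2 substitution steps yields center (-1/28, -3/7), radius 1/70


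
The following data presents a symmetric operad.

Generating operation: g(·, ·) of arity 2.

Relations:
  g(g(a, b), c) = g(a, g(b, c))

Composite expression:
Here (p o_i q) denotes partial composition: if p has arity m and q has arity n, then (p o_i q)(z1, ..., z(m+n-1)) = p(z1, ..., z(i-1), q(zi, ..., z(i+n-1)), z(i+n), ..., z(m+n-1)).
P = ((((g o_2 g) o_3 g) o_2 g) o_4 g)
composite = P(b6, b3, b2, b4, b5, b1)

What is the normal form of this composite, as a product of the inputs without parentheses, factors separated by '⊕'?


Every regrouping of g is equal, so read the b-inputs in written order.
g(b3, b2) collapses to b3 ⊕ b2
g(b4, b5) collapses to b4 ⊕ b5
g(g(b4, b5), b1) collapses to b4 ⊕ b5 ⊕ b1
g(g(b3, b2), g(g(b4, b5), b1)) collapses to b3 ⊕ b2 ⊕ b4 ⊕ b5 ⊕ b1
g(b6, g(g(b3, b2), g(g(b4, b5), b1))) collapses to b6 ⊕ b3 ⊕ b2 ⊕ b4 ⊕ b5 ⊕ b1

b6 ⊕ b3 ⊕ b2 ⊕ b4 ⊕ b5 ⊕ b1


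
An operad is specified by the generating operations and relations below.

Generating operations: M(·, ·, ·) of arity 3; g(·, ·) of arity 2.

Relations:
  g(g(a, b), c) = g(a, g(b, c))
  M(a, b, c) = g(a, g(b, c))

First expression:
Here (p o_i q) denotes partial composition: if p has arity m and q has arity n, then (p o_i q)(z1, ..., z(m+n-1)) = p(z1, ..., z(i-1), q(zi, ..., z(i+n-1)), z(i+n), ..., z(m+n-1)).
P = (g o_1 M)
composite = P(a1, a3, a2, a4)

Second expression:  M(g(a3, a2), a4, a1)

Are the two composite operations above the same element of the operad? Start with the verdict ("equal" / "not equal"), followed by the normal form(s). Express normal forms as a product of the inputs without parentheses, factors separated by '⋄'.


The first composite normalizes to a1 ⋄ a3 ⋄ a2 ⋄ a4
The second composite normalizes to a3 ⋄ a2 ⋄ a4 ⋄ a1
No match — not equal.

not equal: they reduce to a1 ⋄ a3 ⋄ a2 ⋄ a4 and a3 ⋄ a2 ⋄ a4 ⋄ a1


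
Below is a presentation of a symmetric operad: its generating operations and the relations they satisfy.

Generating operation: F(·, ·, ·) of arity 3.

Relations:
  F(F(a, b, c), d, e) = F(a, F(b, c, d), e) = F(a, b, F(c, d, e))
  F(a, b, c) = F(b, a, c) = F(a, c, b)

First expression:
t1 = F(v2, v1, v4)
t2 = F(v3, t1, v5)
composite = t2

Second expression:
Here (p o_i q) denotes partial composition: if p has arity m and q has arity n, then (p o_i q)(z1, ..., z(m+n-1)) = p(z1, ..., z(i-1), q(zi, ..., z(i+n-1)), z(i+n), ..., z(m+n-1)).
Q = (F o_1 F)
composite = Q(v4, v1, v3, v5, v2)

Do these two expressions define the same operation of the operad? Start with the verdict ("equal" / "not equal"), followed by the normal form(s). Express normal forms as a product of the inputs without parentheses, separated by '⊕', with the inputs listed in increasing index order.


equal: each reduces to v1 ⊕ v2 ⊕ v3 ⊕ v4 ⊕ v5

The first expression reduces to v1 ⊕ v2 ⊕ v3 ⊕ v4 ⊕ v5
The second expression reduces to v1 ⊕ v2 ⊕ v3 ⊕ v4 ⊕ v5
Same normal form: equal.


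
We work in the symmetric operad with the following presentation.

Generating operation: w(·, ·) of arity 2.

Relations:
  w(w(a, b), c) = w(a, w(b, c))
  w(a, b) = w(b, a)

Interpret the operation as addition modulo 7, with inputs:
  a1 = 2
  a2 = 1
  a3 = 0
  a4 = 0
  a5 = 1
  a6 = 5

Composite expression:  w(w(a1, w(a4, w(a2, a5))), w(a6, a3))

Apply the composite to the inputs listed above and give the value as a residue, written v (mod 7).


2 (mod 7)


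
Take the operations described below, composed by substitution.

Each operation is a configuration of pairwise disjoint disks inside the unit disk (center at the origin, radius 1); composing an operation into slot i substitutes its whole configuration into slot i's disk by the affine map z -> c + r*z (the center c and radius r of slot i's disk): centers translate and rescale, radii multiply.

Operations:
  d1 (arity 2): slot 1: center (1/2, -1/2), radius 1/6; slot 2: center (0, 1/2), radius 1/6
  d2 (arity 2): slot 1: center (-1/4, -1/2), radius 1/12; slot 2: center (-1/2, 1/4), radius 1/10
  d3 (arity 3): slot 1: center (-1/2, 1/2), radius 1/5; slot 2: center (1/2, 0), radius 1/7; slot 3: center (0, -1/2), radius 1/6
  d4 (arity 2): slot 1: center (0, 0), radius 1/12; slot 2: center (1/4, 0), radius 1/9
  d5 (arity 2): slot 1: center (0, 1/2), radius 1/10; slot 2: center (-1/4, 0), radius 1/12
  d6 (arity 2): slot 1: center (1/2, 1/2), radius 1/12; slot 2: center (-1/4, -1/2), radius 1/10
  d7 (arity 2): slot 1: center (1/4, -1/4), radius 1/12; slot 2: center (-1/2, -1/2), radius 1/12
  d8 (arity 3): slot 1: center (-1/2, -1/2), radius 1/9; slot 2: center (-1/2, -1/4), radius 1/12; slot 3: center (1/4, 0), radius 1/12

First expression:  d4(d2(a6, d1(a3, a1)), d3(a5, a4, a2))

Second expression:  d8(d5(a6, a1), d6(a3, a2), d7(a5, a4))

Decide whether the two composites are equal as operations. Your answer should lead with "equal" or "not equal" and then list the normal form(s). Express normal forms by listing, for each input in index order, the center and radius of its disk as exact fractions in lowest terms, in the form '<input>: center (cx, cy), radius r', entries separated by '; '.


Normal form of the first expression: a1: center (-1/24, 1/40), radius 1/720; a2: center (1/4, -1/18), radius 1/54; a3: center (-3/80, 1/60), radius 1/720; a4: center (11/36, 0), radius 1/63; a5: center (7/36, 1/18), radius 1/45; a6: center (-1/48, -1/24), radius 1/144
Normal form of the second expression: a1: center (-19/36, -1/2), radius 1/108; a2: center (-25/48, -7/24), radius 1/120; a3: center (-11/24, -5/24), radius 1/144; a4: center (5/24, -1/24), radius 1/144; a5: center (13/48, -1/48), radius 1/144; a6: center (-1/2, -4/9), radius 1/90
The forms do not match — not equal.

not equal — first a1: center (-1/24, 1/40), radius 1/720; a2: center (1/4, -1/18), radius 1/54; a3: center (-3/80, 1/60), radius 1/720; a4: center (11/36, 0), radius 1/63; a5: center (7/36, 1/18), radius 1/45; a6: center (-1/48, -1/24), radius 1/144, second a1: center (-19/36, -1/2), radius 1/108; a2: center (-25/48, -7/24), radius 1/120; a3: center (-11/24, -5/24), radius 1/144; a4: center (5/24, -1/24), radius 1/144; a5: center (13/48, -1/48), radius 1/144; a6: center (-1/2, -4/9), radius 1/90
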